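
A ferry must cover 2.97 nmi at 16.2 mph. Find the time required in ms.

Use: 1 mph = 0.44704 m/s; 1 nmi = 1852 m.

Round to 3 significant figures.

7.60×10⁵ ms

2.97 nmi × 1852 = 5500.44 m
16.2 mph × 0.44704 = 7.24205 m/s
t = d / v = 5500.44 m / 7.24205 m/s = 759.514 s
759.514 s ÷ (0.001 s/ms) = 759514 ms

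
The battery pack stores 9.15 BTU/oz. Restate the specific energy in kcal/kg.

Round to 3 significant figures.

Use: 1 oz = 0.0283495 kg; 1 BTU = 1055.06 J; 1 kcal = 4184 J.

81.4 kcal/kg

9.15 BTU/oz × 1055.06 J/BTU ÷ 0.0283495 kg/oz = 340528 J/kg
340528 J/kg ÷ 4184 J/kcal = 81.3881 kcal/kg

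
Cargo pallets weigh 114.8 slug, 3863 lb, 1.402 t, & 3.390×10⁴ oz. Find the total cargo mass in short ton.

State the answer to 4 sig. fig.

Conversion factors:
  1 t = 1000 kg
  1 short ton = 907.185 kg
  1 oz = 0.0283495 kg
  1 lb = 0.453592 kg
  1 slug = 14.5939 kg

114.8 slug × 14.5939 = 1675.38 kg
3863 lb × 0.453592 = 1752.23 kg
1.402 t × 1000 = 1402 kg
3.390×10⁴ oz × 0.0283495 = 961.048 kg
Sum: 1675.38 + 1752.23 + 1402 + 961.048 = 5790.66 kg
In short ton: 5790.66 / 907.185 = 6.38311 short ton

6.383 short ton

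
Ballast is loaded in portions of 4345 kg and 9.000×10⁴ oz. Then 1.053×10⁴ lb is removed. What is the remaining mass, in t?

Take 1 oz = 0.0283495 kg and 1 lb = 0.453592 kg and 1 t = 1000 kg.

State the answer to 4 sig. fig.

4345 kg (already kg)
9.000×10⁴ oz × 0.0283495 = 2551.46 kg
1.053×10⁴ lb × 0.453592 = 4776.32 kg
Sum: 4345 + 2551.46 − 4776.32 = 2120.14 kg
In t: 2120.14 / 1000 = 2.12014 t

2.120 t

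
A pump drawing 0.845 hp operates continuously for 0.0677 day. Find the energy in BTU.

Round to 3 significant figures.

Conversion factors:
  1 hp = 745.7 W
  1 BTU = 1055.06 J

3490 BTU

0.845 hp × 745.7 = 630.116 W
0.0677 day × 86400 = 5849.28 s
E = P × t = 630.116 W × 5849.28 s = 3.68572×10⁶ J
3.68572×10⁶ J ÷ (1055.06 J/BTU) = 3493.37 BTU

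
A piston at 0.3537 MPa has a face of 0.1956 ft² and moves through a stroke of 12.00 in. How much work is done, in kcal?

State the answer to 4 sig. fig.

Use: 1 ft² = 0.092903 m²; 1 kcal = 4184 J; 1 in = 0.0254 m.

0.3537 MPa → 353700 Pa
0.1956 ft² → 0.0181718 m²
F = P × A = 353700 × 0.0181718 = 6427.37 N
12.00 in → 0.3048 m
W = F × d = 6427.37 × 0.3048 = 1959.06 J
In kcal: 1959.06 / 4184 = 0.468227 kcal

0.4682 kcal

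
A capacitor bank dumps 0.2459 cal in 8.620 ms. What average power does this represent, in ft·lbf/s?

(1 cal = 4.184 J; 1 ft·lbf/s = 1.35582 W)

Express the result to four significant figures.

0.2459 cal × 4.184 = 1.02885 J
8.620 ms × 0.001 = 0.00862 s
P = E / t = 1.02885 J / 0.00862 s = 119.356 W
119.356 W ÷ (1.35582 W/ft·lbf/s) = 88.0323 ft·lbf/s

88.03 ft·lbf/s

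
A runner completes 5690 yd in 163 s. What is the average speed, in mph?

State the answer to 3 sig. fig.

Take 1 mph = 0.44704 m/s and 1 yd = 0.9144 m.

71.4 mph

5690 yd × 0.9144 → 5202.94 m
v = d / t = 5202.94 m / 163 s = 31.9199 m/s
31.9199 m/s ÷ (0.44704 m/s/mph) = 71.4028 mph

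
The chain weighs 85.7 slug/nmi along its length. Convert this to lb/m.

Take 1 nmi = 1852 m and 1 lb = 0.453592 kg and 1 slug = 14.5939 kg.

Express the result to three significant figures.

1.49 lb/m

85.7 slug/nmi × 14.5939 kg/slug ÷ 1852 m/nmi = 0.675322 kg/m
0.675322 kg/m ÷ 0.453592 kg/lb = 1.48883 lb/m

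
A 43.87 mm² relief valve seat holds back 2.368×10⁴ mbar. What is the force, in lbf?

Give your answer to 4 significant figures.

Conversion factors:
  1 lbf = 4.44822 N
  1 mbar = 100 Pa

2.368×10⁴ mbar × 100 = 2.368×10⁶ Pa
43.87 mm² × 10⁻⁶ = 4.387×10⁻⁵ m²
F = P × A = 2.368×10⁶ Pa × 4.387×10⁻⁵ m² = 103.884 N
103.884 N ÷ (4.44822 N/lbf) = 23.3541 lbf

23.35 lbf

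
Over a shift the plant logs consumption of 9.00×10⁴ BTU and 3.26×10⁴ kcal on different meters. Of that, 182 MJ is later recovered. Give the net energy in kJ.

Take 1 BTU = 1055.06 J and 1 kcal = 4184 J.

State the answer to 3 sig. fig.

4.94×10⁴ kJ

9.00×10⁴ BTU × 1055.06 → 9.49554×10⁷ J
3.26×10⁴ kcal × 4184 → 1.36398×10⁸ J
182 MJ × 1000000 → 1.82×10⁸ J
Sum: 9.49554×10⁷ + 1.36398×10⁸ − 1.82×10⁸ = 4.93534×10⁷ J
In kJ: 4.93534×10⁷ / 1000 = 49353.4 kJ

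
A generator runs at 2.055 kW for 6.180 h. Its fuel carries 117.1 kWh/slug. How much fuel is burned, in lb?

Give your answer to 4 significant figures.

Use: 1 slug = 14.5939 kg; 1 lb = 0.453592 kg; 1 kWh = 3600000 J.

2.055 kW → 2055 W
6.180 h → 22248 s
E = P × t = 2055 × 22248 = 4.57196×10⁷ J
117.1 kWh/slug → 2.8886×10⁷ J/kg
m = E / e_s = 4.57196×10⁷ / 2.8886×10⁷ = 1.58276 kg
In lb: 1.58276 / 0.453592 = 3.48939 lb

3.489 lb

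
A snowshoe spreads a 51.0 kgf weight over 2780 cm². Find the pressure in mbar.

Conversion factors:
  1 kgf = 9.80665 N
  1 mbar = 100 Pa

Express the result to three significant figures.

18.0 mbar

51.0 kgf × 9.80665 → 500.139 N
2780 cm² × 0.0001 → 0.278 m²
P = F / A = 500.139 N / 0.278 m² = 1799.06 Pa
1799.06 Pa ÷ (100 Pa/mbar) = 17.9906 mbar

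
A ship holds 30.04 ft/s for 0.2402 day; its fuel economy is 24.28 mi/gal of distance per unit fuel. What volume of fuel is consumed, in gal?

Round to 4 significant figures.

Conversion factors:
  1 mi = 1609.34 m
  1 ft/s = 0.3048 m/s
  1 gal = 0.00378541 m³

4.863 gal

30.04 ft/s → 9.15619 m/s
0.2402 day → 20753.3 s
d = v × t = 9.15619 × 20753.3 = 190021 m
24.28 mi/gal → 1.03225×10⁷ m/m³
V = d / (distance per unit fuel) = 190021 / 1.03225×10⁷ = 0.0184084 m³
In gal: 0.0184084 / 0.00378541 = 4.86299 gal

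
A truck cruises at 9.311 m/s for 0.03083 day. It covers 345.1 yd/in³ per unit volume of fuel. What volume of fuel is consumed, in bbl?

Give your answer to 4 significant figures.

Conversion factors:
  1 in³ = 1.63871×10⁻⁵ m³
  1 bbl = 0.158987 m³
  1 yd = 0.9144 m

0.008101 bbl

0.03083 day → 2663.71 s
d = v × t = 9.311 × 2663.71 = 24801.8 m
345.1 yd/in³ → 1.92566×10⁷ m/m³
V = d / (distance per unit fuel) = 24801.8 / 1.92566×10⁷ = 0.00128796 m³
In bbl: 0.00128796 / 0.158987 = 0.00810104 bbl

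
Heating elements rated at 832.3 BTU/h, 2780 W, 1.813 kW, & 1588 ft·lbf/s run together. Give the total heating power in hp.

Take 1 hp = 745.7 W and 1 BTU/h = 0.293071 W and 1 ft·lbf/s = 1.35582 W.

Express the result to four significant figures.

832.3 BTU/h × 0.293071 = 243.923 W
2780 W (already W)
1.813 kW × 1000 = 1813 W
1588 ft·lbf/s × 1.35582 = 2153.04 W
Combined: 243.923 + 2780 + 1813 + 2153.04 = 6989.96 W
In hp: 6989.96 / 745.7 = 9.37369 hp

9.374 hp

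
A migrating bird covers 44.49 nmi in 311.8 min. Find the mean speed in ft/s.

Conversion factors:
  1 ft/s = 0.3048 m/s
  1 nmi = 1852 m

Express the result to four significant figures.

14.45 ft/s

44.49 nmi × 1852 → 82395.5 m
311.8 min × 60 → 18708 s
v = d / t = 82395.5 m / 18708 s = 4.40429 m/s
4.40429 m/s ÷ (0.3048 m/s/ft/s) = 14.4498 ft/s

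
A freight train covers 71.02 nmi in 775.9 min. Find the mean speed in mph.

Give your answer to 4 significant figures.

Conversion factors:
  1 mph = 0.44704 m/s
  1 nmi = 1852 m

6.320 mph

71.02 nmi × 1852 → 131529 m
775.9 min × 60 → 46554 s
v = d / t = 131529 m / 46554 s = 2.8253 m/s
2.8253 m/s ÷ (0.44704 m/s/mph) = 6.32002 mph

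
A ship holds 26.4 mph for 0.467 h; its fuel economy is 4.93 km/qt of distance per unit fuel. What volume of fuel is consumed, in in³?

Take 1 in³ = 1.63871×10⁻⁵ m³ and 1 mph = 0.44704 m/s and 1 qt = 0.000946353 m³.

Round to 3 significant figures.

26.4 mph → 11.8019 m/s
0.467 h → 1681.2 s
d = v × t = 11.8019 × 1681.2 = 19841.4 m
4.93 km/qt → 5.20947×10⁶ m/m³
V = d / (distance per unit fuel) = 19841.4 / 5.20947×10⁶ = 0.00380872 m³
In in³: 0.00380872 / 1.63871×10⁻⁵ = 232.422 in³

232 in³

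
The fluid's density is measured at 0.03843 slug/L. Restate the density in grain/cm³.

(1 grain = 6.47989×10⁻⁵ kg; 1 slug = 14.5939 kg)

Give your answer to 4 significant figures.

0.03843 slug/L × 14.5939 kg/slug ÷ 0.001 m³/L = 560.844 kg/m³
560.844 kg/m³ ÷ 6.47989×10⁻⁵ kg/grain × 10⁻⁶ m³/cm³ = 8.65515 grain/cm³

8.655 grain/cm³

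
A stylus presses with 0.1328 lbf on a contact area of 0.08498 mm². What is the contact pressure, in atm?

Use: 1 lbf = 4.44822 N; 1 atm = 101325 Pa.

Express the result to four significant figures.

0.1328 lbf × 4.44822 → 0.590724 N
0.08498 mm² × 10⁻⁶ → 8.498×10⁻⁸ m²
P = F / A = 0.590724 N / 8.498×10⁻⁸ m² = 6.95133×10⁶ Pa
6.95133×10⁶ Pa ÷ (101325 Pa/atm) = 68.6043 atm

68.60 atm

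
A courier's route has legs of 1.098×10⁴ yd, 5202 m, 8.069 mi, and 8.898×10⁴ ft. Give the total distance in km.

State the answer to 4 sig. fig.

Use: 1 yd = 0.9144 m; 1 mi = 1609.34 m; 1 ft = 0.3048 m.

1.098×10⁴ yd × 0.9144 → 10040.1 m
5202 m (already m)
8.069 mi × 1609.34 → 12985.8 m
8.898×10⁴ ft × 0.3048 → 27121.1 m
Combined: 10040.1 + 5202 + 12985.8 + 27121.1 = 55349 m
In km: 55349 / 1000 = 55.349 km

55.35 km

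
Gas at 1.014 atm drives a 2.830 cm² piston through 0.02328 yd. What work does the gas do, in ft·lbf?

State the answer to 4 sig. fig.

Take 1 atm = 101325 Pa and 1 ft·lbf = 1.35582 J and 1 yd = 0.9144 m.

1.014 atm → 102744 Pa
2.830 cm² → 2.83×10⁻⁴ m²
F = P × A = 102744 × 2.83×10⁻⁴ = 29.0766 N
0.02328 yd → 0.0212872 m
W = F × d = 29.0766 × 0.0212872 = 0.618959 J
In ft·lbf: 0.618959 / 1.35582 = 0.45652 ft·lbf

0.4565 ft·lbf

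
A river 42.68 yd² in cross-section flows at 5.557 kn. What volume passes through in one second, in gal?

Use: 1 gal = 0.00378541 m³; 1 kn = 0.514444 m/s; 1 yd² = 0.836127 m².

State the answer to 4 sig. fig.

2.695×10⁴ gal

5.557 kn × 0.514444 → 2.85877 m/s
42.68 yd² × 0.836127 → 35.6859 m²
V = v × A × t = 2.85877 m/s × 35.6859 m² × 1 s = 102.018 m³
102.018 m³ ÷ (0.00378541 m³/gal) = 26950.3 gal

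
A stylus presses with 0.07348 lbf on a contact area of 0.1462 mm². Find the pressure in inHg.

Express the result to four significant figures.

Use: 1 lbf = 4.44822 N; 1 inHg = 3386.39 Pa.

0.07348 lbf × 4.44822 → 0.326855 N
0.1462 mm² × 10⁻⁶ → 1.462×10⁻⁷ m²
P = F / A = 0.326855 N / 1.462×10⁻⁷ m² = 2.23567×10⁶ Pa
2.23567×10⁶ Pa ÷ (3386.39 Pa/inHg) = 660.193 inHg

660.2 inHg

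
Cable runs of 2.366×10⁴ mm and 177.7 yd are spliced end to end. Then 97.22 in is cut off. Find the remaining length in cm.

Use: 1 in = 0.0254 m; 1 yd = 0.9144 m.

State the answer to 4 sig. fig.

2.366×10⁴ mm × 0.001 → 23.66 m
177.7 yd × 0.9144 → 162.489 m
97.22 in × 0.0254 → 2.46939 m
Result: 23.66 + 162.489 − 2.46939 = 183.68 m
In cm: 183.68 / 0.01 = 18368 cm

1.837×10⁴ cm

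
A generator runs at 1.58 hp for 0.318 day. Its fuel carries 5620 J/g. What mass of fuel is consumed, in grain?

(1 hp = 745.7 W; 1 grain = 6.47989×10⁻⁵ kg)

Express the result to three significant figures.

1.58 hp → 1178.21 W
0.318 day → 27475.2 s
E = P × t = 1178.21 × 27475.2 = 3.23716×10⁷ J
5620 J/g → 5.62×10⁶ J/kg
m = E / e_s = 3.23716×10⁷ / 5.62×10⁶ = 5.76007 kg
In grain: 5.76007 / 6.47989×10⁻⁵ = 88891.5 grain

8.89×10⁴ grain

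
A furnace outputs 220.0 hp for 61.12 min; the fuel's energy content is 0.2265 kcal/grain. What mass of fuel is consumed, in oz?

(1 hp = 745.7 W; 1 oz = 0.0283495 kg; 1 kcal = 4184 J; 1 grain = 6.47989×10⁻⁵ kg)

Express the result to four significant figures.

220.0 hp → 164054 W
61.12 min → 3667.2 s
E = P × t = 164054 × 3667.2 = 6.01619×10⁸ J
0.2265 kcal/grain → 1.46249×10⁷ J/kg
m = E / e_s = 6.01619×10⁸ / 1.46249×10⁷ = 41.1366 kg
In oz: 41.1366 / 0.0283495 = 1451.05 oz

1451 oz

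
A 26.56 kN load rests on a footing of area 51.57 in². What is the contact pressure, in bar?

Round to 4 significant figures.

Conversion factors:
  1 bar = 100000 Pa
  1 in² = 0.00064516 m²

7.983 bar

26.56 kN × 1000 → 26560 N
51.57 in² × 0.00064516 → 0.0332709 m²
P = F / A = 26560 N / 0.0332709 m² = 798295 Pa
798295 Pa ÷ (100000 Pa/bar) = 7.98295 bar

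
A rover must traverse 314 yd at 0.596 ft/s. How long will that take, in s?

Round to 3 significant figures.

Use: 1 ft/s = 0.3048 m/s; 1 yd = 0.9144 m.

1580 s

314 yd × 0.9144 = 287.122 m
0.596 ft/s × 0.3048 = 0.181661 m/s
t = d / v = 287.122 m / 0.181661 m/s = 1580.54 s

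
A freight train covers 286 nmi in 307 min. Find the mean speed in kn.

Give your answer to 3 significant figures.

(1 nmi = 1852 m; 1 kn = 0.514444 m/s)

55.9 kn

286 nmi × 1852 = 529672 m
307 min × 60 = 18420 s
v = d / t = 529672 m / 18420 s = 28.7553 m/s
28.7553 m/s ÷ (0.514444 m/s/kn) = 55.8959 kn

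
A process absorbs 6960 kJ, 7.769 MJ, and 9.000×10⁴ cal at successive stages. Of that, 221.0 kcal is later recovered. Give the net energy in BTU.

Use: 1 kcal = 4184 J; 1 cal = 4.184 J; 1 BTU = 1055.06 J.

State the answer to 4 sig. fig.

1.344×10⁴ BTU

6960 kJ × 1000 → 6.96×10⁶ J
7.769 MJ × 1000000 → 7.769×10⁶ J
9.000×10⁴ cal × 4.184 → 376560 J
221.0 kcal × 4184 → 924664 J
Net: 6.96×10⁶ + 7.769×10⁶ + 376560 − 924664 = 1.41809×10⁷ J
In BTU: 1.41809×10⁷ / 1055.06 = 13440.8 BTU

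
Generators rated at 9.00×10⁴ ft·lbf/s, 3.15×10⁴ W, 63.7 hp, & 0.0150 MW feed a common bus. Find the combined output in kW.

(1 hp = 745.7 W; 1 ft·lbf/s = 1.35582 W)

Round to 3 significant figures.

216 kW

9.00×10⁴ ft·lbf/s × 1.35582 → 122024 W
3.15×10⁴ W (already W)
63.7 hp × 745.7 → 47501.1 W
0.0150 MW × 1000000 → 15000 W
Sum: 122024 + 31500 + 47501.1 + 15000 = 216025 W
In kW: 216025 / 1000 = 216.025 kW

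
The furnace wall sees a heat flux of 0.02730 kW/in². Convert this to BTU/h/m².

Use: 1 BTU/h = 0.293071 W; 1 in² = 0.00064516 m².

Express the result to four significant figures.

0.02730 kW/in² × 1000 W/kW ÷ 0.00064516 m²/in² = 42315.1 W/m²
42315.1 W/m² ÷ 0.293071 W/BTU/h = 144385 BTU/h/m²

1.444×10⁵ BTU/h/m²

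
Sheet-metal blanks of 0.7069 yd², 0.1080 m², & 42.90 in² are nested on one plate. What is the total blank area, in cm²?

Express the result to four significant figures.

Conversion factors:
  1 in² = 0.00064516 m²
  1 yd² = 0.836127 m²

7267 cm²

0.7069 yd² × 0.836127 = 0.591058 m²
0.1080 m² (already m²)
42.90 in² × 0.00064516 = 0.0276774 m²
Combined: 0.591058 + 0.108 + 0.0276774 = 0.726735 m²
In cm²: 0.726735 / 0.0001 = 7267.35 cm²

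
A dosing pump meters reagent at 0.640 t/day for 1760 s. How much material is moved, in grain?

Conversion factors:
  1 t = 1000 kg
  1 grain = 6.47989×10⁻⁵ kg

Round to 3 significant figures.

0.640 t/day → 0.00740741 kg/s
m = ṁ × t = 0.00740741 × 1760 = 13.037 kg
In grain: 13.037 / 6.47989×10⁻⁵ = 201192 grain

2.01×10⁵ grain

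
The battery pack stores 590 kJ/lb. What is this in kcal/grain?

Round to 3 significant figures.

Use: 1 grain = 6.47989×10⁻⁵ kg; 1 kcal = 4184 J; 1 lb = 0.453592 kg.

590 kJ/lb × 1000 J/kJ ÷ 0.453592 kg/lb = 1.30073×10⁶ J/kg
1.30073×10⁶ J/kg ÷ 4184 J/kcal × 6.47989×10⁻⁵ kg/grain = 0.0201448 kcal/grain

0.0201 kcal/grain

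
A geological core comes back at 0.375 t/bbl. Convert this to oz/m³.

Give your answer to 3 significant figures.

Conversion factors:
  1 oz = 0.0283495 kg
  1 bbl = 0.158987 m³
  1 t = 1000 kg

8.32×10⁴ oz/m³

0.375 t/bbl × 1000 kg/t ÷ 0.158987 m³/bbl = 2358.68 kg/m³
2358.68 kg/m³ ÷ 0.0283495 kg/oz = 83200.1 oz/m³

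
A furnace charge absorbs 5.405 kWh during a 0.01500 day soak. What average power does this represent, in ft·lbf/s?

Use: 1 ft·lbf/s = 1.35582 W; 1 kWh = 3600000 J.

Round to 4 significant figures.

1.107×10⁴ ft·lbf/s

5.405 kWh × 3600000 → 1.9458×10⁷ J
0.01500 day × 86400 → 1296 s
P = E / t = 1.9458×10⁷ J / 1296 s = 15013.9 W
15013.9 W ÷ (1.35582 W/ft·lbf/s) = 11073.7 ft·lbf/s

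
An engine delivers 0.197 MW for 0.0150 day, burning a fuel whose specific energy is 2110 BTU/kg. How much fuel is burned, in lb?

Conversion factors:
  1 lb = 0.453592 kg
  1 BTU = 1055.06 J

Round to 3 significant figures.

0.197 MW → 197000 W
0.0150 day → 1296 s
E = P × t = 197000 × 1296 = 2.55312×10⁸ J
2110 BTU/kg → 2.22618×10⁶ J/kg
m = E / e_s = 2.55312×10⁸ / 2.22618×10⁶ = 114.686 kg
In lb: 114.686 / 0.453592 = 252.84 lb

253 lb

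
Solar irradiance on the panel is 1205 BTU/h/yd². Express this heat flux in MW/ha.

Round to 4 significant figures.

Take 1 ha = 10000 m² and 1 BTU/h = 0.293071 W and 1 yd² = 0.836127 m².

4.224 MW/ha

1205 BTU/h/yd² × 0.293071 W/BTU/h ÷ 0.836127 m²/yd² = 422.365 W/m²
422.365 W/m² ÷ 1000000 W/MW × 10000 m²/ha = 4.22365 MW/ha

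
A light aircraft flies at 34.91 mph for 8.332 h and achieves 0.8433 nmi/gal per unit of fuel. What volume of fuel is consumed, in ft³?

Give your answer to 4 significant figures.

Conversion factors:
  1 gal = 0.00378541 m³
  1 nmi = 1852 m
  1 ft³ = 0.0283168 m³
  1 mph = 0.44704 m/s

34.91 mph → 15.6062 m/s
8.332 h → 29995.2 s
d = v × t = 15.6062 × 29995.2 = 468111 m
0.8433 nmi/gal → 412582 m/m³
V = d / (distance per unit fuel) = 468111 / 412582 = 1.13459 m³
In ft³: 1.13459 / 0.0283168 = 40.0677 ft³

40.07 ft³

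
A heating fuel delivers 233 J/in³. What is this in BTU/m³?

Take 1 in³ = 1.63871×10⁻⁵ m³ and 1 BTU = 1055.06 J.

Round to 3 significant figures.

1.35×10⁴ BTU/m³

233 J/in³ ÷ 1.63871×10⁻⁵ m³/in³ = 1.42185×10⁷ J/m³
1.42185×10⁷ J/m³ ÷ 1055.06 J/BTU = 13476.5 BTU/m³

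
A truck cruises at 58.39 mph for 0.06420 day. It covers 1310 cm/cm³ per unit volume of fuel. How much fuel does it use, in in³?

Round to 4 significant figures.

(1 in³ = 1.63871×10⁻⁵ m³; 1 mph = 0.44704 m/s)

674.5 in³

58.39 mph → 26.1027 m/s
0.06420 day → 5546.88 s
d = v × t = 26.1027 × 5546.88 = 144789 m
1310 cm/cm³ → 1.31×10⁷ m/m³
V = d / (distance per unit fuel) = 144789 / 1.31×10⁷ = 0.0110526 m³
In in³: 0.0110526 / 1.63871×10⁻⁵ = 674.47 in³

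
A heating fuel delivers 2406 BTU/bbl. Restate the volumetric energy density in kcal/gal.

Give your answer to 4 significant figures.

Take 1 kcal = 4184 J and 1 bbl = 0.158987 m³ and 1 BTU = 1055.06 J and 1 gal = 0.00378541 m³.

2406 BTU/bbl × 1055.06 J/BTU ÷ 0.158987 m³/bbl = 1.59666×10⁷ J/m³
1.59666×10⁷ J/m³ ÷ 4184 J/kcal × 0.00378541 m³/gal = 14.4455 kcal/gal

14.45 kcal/gal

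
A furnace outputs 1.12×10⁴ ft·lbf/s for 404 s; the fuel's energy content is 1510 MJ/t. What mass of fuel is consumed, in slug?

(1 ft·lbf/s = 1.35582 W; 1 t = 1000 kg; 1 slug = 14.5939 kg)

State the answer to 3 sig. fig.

1.12×10⁴ ft·lbf/s → 15185.2 W
E = P × t = 15185.2 × 404 = 6.13482×10⁶ J
1510 MJ/t → 1.51×10⁶ J/kg
m = E / e_s = 6.13482×10⁶ / 1.51×10⁶ = 4.06279 kg
In slug: 4.06279 / 14.5939 = 0.27839 slug

0.278 slug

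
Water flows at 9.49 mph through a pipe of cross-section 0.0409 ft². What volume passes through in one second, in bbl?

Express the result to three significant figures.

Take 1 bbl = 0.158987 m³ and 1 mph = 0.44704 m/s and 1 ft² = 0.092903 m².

0.101 bbl

9.49 mph × 0.44704 → 4.24241 m/s
0.0409 ft² × 0.092903 → 0.00379973 m²
V = v × A × t = 4.24241 m/s × 0.00379973 m² × 1 s = 0.01612 m³
0.01612 m³ ÷ (0.158987 m³/bbl) = 0.101392 bbl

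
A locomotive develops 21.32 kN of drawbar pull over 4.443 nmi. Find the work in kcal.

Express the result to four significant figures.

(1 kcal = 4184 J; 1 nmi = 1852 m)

4.193×10⁴ kcal

21.32 kN × 1000 → 21320 N
4.443 nmi × 1852 → 8228.44 m
W = F × d = 21320 N × 8228.44 m = 1.7543×10⁸ J
1.7543×10⁸ J ÷ (4184 J/kcal) = 41928.8 kcal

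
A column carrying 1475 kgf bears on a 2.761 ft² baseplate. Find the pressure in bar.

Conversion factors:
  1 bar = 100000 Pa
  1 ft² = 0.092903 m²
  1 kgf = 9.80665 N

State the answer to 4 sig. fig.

1475 kgf × 9.80665 → 14464.8 N
2.761 ft² × 0.092903 → 0.256505 m²
P = F / A = 14464.8 N / 0.256505 m² = 56391.9 Pa
56391.9 Pa ÷ (100000 Pa/bar) = 0.563919 bar

0.5639 bar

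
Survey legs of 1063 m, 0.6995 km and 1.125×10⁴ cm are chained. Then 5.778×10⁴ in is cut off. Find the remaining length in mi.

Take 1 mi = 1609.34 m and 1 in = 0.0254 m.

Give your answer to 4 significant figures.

0.2531 mi

1063 m (already m)
0.6995 km × 1000 = 699.5 m
1.125×10⁴ cm × 0.01 = 112.5 m
5.778×10⁴ in × 0.0254 = 1467.61 m
Net: 1063 + 699.5 + 112.5 − 1467.61 = 407.39 m
In mi: 407.39 / 1609.34 = 0.253141 mi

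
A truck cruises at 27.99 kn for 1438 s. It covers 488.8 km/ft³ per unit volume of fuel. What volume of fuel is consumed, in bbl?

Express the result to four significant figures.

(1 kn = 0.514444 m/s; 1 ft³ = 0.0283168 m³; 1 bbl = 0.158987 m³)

27.99 kn → 14.3993 m/s
d = v × t = 14.3993 × 1438 = 20706.2 m
488.8 km/ft³ → 1.72618×10⁷ m/m³
V = d / (distance per unit fuel) = 20706.2 / 1.72618×10⁷ = 0.00119954 m³
In bbl: 0.00119954 / 0.158987 = 0.00754489 bbl

0.007545 bbl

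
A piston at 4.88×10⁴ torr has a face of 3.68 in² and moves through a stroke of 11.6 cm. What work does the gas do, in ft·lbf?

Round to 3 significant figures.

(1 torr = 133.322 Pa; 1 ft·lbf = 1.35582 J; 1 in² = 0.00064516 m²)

4.88×10⁴ torr → 6.50611×10⁶ Pa
3.68 in² → 0.00237419 m²
F = P × A = 6.50611×10⁶ × 0.00237419 = 15446.7 N
11.6 cm → 0.116 m
W = F × d = 15446.7 × 0.116 = 1791.82 J
In ft·lbf: 1791.82 / 1.35582 = 1321.58 ft·lbf

1320 ft·lbf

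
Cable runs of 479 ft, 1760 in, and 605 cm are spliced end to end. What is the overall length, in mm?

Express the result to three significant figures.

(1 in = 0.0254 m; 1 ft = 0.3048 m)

1.97×10⁵ mm

479 ft × 0.3048 = 145.999 m
1760 in × 0.0254 = 44.704 m
605 cm × 0.01 = 6.05 m
Sum: 145.999 + 44.704 + 6.05 = 196.753 m
In mm: 196.753 / 0.001 = 196753 mm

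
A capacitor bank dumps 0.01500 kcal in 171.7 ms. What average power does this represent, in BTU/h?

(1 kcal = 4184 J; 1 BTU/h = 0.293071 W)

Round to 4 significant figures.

0.01500 kcal × 4184 → 62.76 J
171.7 ms × 0.001 → 0.1717 s
P = E / t = 62.76 J / 0.1717 s = 365.521 W
365.521 W ÷ (0.293071 W/BTU/h) = 1247.21 BTU/h

1247 BTU/h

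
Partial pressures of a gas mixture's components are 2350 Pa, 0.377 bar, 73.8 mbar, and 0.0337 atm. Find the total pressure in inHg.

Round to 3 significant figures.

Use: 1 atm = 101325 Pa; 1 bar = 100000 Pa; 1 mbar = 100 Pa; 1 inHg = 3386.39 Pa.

15.0 inHg

2350 Pa (already Pa)
0.377 bar × 100000 → 37700 Pa
73.8 mbar × 100 → 7380 Pa
0.0337 atm × 101325 → 3414.65 Pa
Total: 2350 + 37700 + 7380 + 3414.65 = 50844.6 Pa
In inHg: 50844.6 / 3386.39 = 15.0144 inHg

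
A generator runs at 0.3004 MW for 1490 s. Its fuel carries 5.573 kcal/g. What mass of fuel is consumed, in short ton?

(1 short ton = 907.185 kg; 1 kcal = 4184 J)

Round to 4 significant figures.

0.02116 short ton

0.3004 MW → 300400 W
E = P × t = 300400 × 1490 = 4.47596×10⁸ J
5.573 kcal/g → 2.33174×10⁷ J/kg
m = E / e_s = 4.47596×10⁸ / 2.33174×10⁷ = 19.1958 kg
In short ton: 19.1958 / 907.185 = 0.0211597 short ton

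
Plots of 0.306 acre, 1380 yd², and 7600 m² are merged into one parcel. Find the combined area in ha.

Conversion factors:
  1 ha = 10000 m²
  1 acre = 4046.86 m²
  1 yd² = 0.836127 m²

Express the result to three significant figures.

0.306 acre × 4046.86 = 1238.34 m²
1380 yd² × 0.836127 = 1153.86 m²
7600 m² (already m²)
Total: 1238.34 + 1153.86 + 7600 = 9992.2 m²
In ha: 9992.2 / 10000 = 0.99922 ha

0.999 ha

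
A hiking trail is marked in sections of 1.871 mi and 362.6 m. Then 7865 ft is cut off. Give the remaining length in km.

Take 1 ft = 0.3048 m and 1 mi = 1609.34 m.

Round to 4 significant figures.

1.871 mi × 1609.34 → 3011.08 m
362.6 m (already m)
7865 ft × 0.3048 → 2397.25 m
Net: 3011.08 + 362.6 − 2397.25 = 976.43 m
In km: 976.43 / 1000 = 0.97643 km

0.9764 km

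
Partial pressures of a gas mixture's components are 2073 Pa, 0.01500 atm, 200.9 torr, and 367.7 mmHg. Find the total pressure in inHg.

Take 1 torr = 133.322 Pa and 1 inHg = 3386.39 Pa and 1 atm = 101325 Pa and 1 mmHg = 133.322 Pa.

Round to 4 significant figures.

23.45 inHg

2073 Pa (already Pa)
0.01500 atm × 101325 = 1519.88 Pa
200.9 torr × 133.322 = 26784.4 Pa
367.7 mmHg × 133.322 = 49022.5 Pa
Total: 2073 + 1519.88 + 26784.4 + 49022.5 = 79399.8 Pa
In inHg: 79399.8 / 3386.39 = 23.4467 inHg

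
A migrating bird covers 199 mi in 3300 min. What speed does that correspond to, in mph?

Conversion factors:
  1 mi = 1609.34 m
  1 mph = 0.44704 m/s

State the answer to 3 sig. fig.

3.62 mph

199 mi × 1609.34 = 320259 m
3300 min × 60 = 198000 s
v = d / t = 320259 m / 198000 s = 1.61747 m/s
1.61747 m/s ÷ (0.44704 m/s/mph) = 3.61818 mph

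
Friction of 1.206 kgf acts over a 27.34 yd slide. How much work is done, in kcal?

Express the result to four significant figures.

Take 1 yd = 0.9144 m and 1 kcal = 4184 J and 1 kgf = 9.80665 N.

1.206 kgf × 9.80665 → 11.8268 N
27.34 yd × 0.9144 → 24.9997 m
W = F × d = 11.8268 N × 24.9997 m = 295.666 J
295.666 J ÷ (4184 J/kcal) = 0.0706659 kcal

0.07067 kcal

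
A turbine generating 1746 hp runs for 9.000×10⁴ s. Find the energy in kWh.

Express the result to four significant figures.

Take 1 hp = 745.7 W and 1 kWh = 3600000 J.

1746 hp × 745.7 → 1.30199×10⁶ W
E = P × t = 1.30199×10⁶ W × 90000 s = 1.17179×10¹¹ J
1.17179×10¹¹ J ÷ (3600000 J/kWh) = 32549.7 kWh

3.255×10⁴ kWh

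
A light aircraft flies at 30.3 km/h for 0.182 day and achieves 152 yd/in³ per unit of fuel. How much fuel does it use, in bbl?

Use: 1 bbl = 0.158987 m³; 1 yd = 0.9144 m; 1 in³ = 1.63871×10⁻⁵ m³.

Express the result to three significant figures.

0.0981 bbl

30.3 km/h → 8.41667 m/s
0.182 day → 15724.8 s
d = v × t = 8.41667 × 15724.8 = 132350 m
152 yd/in³ → 8.4816×10⁶ m/m³
V = d / (distance per unit fuel) = 132350 / 8.4816×10⁶ = 0.0156044 m³
In bbl: 0.0156044 / 0.158987 = 0.0981489 bbl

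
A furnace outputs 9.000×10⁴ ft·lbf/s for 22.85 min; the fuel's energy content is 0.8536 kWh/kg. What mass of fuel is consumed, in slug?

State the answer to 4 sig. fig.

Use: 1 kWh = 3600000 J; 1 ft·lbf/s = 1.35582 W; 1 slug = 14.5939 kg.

9.000×10⁴ ft·lbf/s → 122024 W
22.85 min → 1371 s
E = P × t = 122024 × 1371 = 1.67295×10⁸ J
0.8536 kWh/kg → 3.07296×10⁶ J/kg
m = E / e_s = 1.67295×10⁸ / 3.07296×10⁶ = 54.441 kg
In slug: 54.441 / 14.5939 = 3.73039 slug

3.730 slug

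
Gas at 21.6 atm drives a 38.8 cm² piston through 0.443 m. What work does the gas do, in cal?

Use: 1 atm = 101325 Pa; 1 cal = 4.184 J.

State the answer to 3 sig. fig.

899 cal

21.6 atm → 2.18862×10⁶ Pa
38.8 cm² → 0.00388 m²
F = P × A = 2.18862×10⁶ × 0.00388 = 8491.85 N
W = F × d = 8491.85 × 0.443 = 3761.89 J
In cal: 3761.89 / 4.184 = 899.113 cal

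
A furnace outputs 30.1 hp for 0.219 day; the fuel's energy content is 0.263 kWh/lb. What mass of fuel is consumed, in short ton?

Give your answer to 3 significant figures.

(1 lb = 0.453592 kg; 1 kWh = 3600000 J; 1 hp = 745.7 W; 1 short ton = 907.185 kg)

0.224 short ton

30.1 hp → 22445.6 W
0.219 day → 18921.6 s
E = P × t = 22445.6 × 18921.6 = 4.24707×10⁸ J
0.263 kWh/lb → 2.08734×10⁶ J/kg
m = E / e_s = 4.24707×10⁸ / 2.08734×10⁶ = 203.468 kg
In short ton: 203.468 / 907.185 = 0.224285 short ton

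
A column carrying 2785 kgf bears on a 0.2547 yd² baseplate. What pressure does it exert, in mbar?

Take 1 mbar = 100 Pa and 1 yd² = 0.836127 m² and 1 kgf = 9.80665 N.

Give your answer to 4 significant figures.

1282 mbar

2785 kgf × 9.80665 = 27311.5 N
0.2547 yd² × 0.836127 = 0.212962 m²
P = F / A = 27311.5 N / 0.212962 m² = 128246 Pa
128246 Pa ÷ (100 Pa/mbar) = 1282.46 mbar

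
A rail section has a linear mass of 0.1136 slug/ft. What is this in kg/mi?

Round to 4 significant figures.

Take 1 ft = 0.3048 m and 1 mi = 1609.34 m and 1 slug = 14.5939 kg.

0.1136 slug/ft × 14.5939 kg/slug ÷ 0.3048 m/ft = 5.4392 kg/m
5.4392 kg/m × 1609.34 m/mi = 8753.52 kg/mi

8754 kg/mi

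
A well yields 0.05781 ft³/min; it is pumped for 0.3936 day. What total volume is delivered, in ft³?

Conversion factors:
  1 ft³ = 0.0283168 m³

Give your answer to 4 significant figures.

32.77 ft³

0.05781 ft³/min → 2.72832×10⁻⁵ m³/s
0.3936 day → 34007 s
V = Q × t = 2.72832×10⁻⁵ × 34007 = 0.92782 m³
In ft³: 0.92782 / 0.0283168 = 32.7657 ft³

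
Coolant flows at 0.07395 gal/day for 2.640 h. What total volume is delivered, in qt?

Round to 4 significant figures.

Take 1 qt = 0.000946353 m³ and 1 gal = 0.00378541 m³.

0.07395 gal/day → 3.23994×10⁻⁹ m³/s
2.640 h → 9504 s
V = Q × t = 3.23994×10⁻⁹ × 9504 = 3.07924×10⁻⁵ m³
In qt: 3.07924×10⁻⁵ / 0.000946353 = 0.032538 qt

0.03254 qt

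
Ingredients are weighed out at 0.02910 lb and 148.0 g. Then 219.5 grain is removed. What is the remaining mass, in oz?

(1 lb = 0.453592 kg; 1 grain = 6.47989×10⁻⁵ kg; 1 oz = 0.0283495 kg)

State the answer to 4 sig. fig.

0.02910 lb × 0.453592 = 0.0131995 kg
148.0 g × 0.001 = 0.148 kg
219.5 grain × 6.47989×10⁻⁵ = 0.0142234 kg
Sum: 0.0131995 + 0.148 − 0.0142234 = 0.146976 kg
In oz: 0.146976 / 0.0283495 = 5.18443 oz

5.184 oz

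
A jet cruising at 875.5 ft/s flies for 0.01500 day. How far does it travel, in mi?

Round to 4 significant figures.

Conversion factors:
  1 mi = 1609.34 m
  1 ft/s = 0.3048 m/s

875.5 ft/s × 0.3048 = 266.852 m/s
0.01500 day × 86400 = 1296 s
d = v × t = 266.852 m/s × 1296 s = 345840 m
345840 m ÷ (1609.34 m/mi) = 214.896 mi

214.9 mi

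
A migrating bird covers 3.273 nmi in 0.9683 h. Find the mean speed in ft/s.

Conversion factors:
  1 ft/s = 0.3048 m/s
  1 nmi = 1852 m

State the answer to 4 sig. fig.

5.705 ft/s

3.273 nmi × 1852 = 6061.6 m
0.9683 h × 3600 = 3485.88 s
v = d / t = 6061.6 m / 3485.88 s = 1.7389 m/s
1.7389 m/s ÷ (0.3048 m/s/ft/s) = 5.70505 ft/s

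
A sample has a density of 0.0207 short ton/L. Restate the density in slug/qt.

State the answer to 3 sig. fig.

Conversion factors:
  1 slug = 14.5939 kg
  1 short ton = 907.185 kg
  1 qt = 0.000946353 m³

0.0207 short ton/L × 907.185 kg/short ton ÷ 0.001 m³/L = 18778.7 kg/m³
18778.7 kg/m³ ÷ 14.5939 kg/slug × 0.000946353 m³/qt = 1.21772 slug/qt

1.22 slug/qt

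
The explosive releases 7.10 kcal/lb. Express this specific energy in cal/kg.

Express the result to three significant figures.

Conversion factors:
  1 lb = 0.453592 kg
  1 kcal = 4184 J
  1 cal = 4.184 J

1.57×10⁴ cal/kg

7.10 kcal/lb × 4184 J/kcal ÷ 0.453592 kg/lb = 65491.5 J/kg
65491.5 J/kg ÷ 4.184 J/cal = 15652.8 cal/kg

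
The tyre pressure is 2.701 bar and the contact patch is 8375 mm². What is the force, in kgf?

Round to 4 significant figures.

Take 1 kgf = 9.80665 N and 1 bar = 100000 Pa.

2.701 bar × 100000 → 270100 Pa
8375 mm² × 10⁻⁶ → 0.008375 m²
F = P × A = 270100 Pa × 0.008375 m² = 2262.09 N
2262.09 N ÷ (9.80665 N/kgf) = 230.669 kgf

230.7 kgf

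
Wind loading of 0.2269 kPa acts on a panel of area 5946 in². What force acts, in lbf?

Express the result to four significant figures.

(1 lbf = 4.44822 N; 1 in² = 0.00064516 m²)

195.7 lbf

0.2269 kPa × 1000 → 226.9 Pa
5946 in² × 0.00064516 → 3.83612 m²
F = P × A = 226.9 Pa × 3.83612 m² = 870.416 N
870.416 N ÷ (4.44822 N/lbf) = 195.677 lbf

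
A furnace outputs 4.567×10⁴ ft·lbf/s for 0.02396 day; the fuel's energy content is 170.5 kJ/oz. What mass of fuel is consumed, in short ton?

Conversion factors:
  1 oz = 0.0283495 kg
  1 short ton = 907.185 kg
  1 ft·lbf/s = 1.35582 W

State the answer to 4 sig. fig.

4.567×10⁴ ft·lbf/s → 61920.3 W
0.02396 day → 2070.14 s
E = P × t = 61920.3 × 2070.14 = 1.28184×10⁸ J
170.5 kJ/oz → 6.01422×10⁶ J/kg
m = E / e_s = 1.28184×10⁸ / 6.01422×10⁶ = 21.3135 kg
In short ton: 21.3135 / 907.185 = 0.0234941 short ton

0.02349 short ton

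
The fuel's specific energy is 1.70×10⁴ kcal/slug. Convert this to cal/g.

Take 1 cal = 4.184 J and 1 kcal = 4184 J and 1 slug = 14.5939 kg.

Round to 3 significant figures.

1.70×10⁴ kcal/slug × 4184 J/kcal ÷ 14.5939 kg/slug = 4.87382×10⁶ J/kg
4.87382×10⁶ J/kg ÷ 4.184 J/cal × 0.001 kg/g = 1164.87 cal/g

1160 cal/g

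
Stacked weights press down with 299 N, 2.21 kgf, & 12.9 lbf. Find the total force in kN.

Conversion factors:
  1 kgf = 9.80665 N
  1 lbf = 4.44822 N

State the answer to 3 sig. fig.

299 N (already N)
2.21 kgf × 9.80665 → 21.6727 N
12.9 lbf × 4.44822 → 57.382 N
Combined: 299 + 21.6727 + 57.382 = 378.055 N
In kN: 378.055 / 1000 = 0.378055 kN

0.378 kN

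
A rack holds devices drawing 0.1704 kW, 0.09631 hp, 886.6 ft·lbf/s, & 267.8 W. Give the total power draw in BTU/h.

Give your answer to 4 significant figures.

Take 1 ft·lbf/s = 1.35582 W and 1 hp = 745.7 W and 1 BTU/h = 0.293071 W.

0.1704 kW × 1000 → 170.4 W
0.09631 hp × 745.7 → 71.8184 W
886.6 ft·lbf/s × 1.35582 → 1202.07 W
267.8 W (already W)
Total: 170.4 + 71.8184 + 1202.07 + 267.8 = 1712.09 W
In BTU/h: 1712.09 / 0.293071 = 5841.89 BTU/h

5842 BTU/h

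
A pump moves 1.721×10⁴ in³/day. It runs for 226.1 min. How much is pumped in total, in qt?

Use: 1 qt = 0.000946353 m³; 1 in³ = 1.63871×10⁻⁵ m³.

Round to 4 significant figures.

1.721×10⁴ in³/day → 3.26414×10⁻⁶ m³/s
226.1 min → 13566 s
V = Q × t = 3.26414×10⁻⁶ × 13566 = 0.0442813 m³
In qt: 0.0442813 / 0.000946353 = 46.7915 qt

46.79 qt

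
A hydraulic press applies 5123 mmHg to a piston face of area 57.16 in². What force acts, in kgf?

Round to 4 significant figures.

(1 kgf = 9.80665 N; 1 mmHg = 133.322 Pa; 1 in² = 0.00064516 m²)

5123 mmHg × 133.322 = 683009 Pa
57.16 in² × 0.00064516 = 0.0368773 m²
F = P × A = 683009 Pa × 0.0368773 m² = 25187.5 N
25187.5 N ÷ (9.80665 N/kgf) = 2568.41 kgf

2568 kgf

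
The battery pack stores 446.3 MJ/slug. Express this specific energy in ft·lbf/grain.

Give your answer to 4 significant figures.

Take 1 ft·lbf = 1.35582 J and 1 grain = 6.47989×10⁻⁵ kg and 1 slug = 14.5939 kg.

1462 ft·lbf/grain

446.3 MJ/slug × 1000000 J/MJ ÷ 14.5939 kg/slug = 3.05813×10⁷ J/kg
3.05813×10⁷ J/kg ÷ 1.35582 J/ft·lbf × 6.47989×10⁻⁵ kg/grain = 1461.58 ft·lbf/grain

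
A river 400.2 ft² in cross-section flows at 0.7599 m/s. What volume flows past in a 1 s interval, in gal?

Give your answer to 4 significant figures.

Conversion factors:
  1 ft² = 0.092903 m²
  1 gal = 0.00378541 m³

7464 gal

400.2 ft² × 0.092903 = 37.1798 m²
V = v × A × t = 0.7599 m/s × 37.1798 m² × 1 s = 28.2529 m³
28.2529 m³ ÷ (0.00378541 m³/gal) = 7463.63 gal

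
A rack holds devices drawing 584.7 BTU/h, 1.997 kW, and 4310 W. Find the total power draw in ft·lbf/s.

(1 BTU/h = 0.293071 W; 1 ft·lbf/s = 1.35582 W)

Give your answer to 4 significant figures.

584.7 BTU/h × 0.293071 = 171.359 W
1.997 kW × 1000 = 1997 W
4310 W (already W)
Total: 171.359 + 1997 + 4310 = 6478.36 W
In ft·lbf/s: 6478.36 / 1.35582 = 4778.19 ft·lbf/s

4778 ft·lbf/s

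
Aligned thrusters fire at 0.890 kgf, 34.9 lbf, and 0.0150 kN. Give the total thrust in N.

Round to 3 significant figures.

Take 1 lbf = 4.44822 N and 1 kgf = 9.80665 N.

179 N

0.890 kgf × 9.80665 → 8.72792 N
34.9 lbf × 4.44822 → 155.243 N
0.0150 kN × 1000 → 15 N
Combined: 8.72792 + 155.243 + 15 = 178.971 N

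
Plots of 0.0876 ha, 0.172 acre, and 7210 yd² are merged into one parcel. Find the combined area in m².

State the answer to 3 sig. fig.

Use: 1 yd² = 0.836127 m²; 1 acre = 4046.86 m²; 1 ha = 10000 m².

0.0876 ha × 10000 = 876 m²
0.172 acre × 4046.86 = 696.06 m²
7210 yd² × 0.836127 = 6028.48 m²
Sum: 876 + 696.06 + 6028.48 = 7600.54 m²

7600 m²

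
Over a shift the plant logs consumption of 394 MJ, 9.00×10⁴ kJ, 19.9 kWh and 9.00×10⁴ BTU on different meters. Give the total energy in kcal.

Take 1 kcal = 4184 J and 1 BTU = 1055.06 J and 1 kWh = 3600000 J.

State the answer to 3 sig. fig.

394 MJ × 1000000 → 3.94×10⁸ J
9.00×10⁴ kJ × 1000 → 9×10⁷ J
19.9 kWh × 3600000 → 7.164×10⁷ J
9.00×10⁴ BTU × 1055.06 → 9.49554×10⁷ J
Total: 3.94×10⁸ + 9×10⁷ + 7.164×10⁷ + 9.49554×10⁷ = 6.50595×10⁸ J
In kcal: 6.50595×10⁸ / 4184 = 155496 kcal

1.55×10⁵ kcal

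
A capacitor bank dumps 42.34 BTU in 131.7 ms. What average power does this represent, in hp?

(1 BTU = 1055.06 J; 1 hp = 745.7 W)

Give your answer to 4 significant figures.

42.34 BTU × 1055.06 = 44671.2 J
131.7 ms × 0.001 = 0.1317 s
P = E / t = 44671.2 J / 0.1317 s = 339189 W
339189 W ÷ (745.7 W/hp) = 454.86 hp

454.9 hp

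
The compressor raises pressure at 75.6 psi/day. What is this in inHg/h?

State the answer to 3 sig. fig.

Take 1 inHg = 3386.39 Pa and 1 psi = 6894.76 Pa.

6.41 inHg/h

75.6 psi/day × 6894.76 Pa/psi ÷ 86400 s/day = 6.03292 Pa/s
6.03292 Pa/s ÷ 3386.39 Pa/inHg × 3600 s/h = 6.41347 inHg/h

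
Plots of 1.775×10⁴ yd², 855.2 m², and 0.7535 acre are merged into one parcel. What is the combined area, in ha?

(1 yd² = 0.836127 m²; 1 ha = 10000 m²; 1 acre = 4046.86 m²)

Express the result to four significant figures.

1.775×10⁴ yd² × 0.836127 = 14841.3 m²
855.2 m² (already m²)
0.7535 acre × 4046.86 = 3049.31 m²
Total: 14841.3 + 855.2 + 3049.31 = 18745.8 m²
In ha: 18745.8 / 10000 = 1.87458 ha

1.875 ha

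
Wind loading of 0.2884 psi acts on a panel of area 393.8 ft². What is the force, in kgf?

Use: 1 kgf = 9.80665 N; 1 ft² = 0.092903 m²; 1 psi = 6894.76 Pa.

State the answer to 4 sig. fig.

7418 kgf

0.2884 psi × 6894.76 = 1988.45 Pa
393.8 ft² × 0.092903 = 36.5852 m²
F = P × A = 1988.45 Pa × 36.5852 m² = 72747.8 N
72747.8 N ÷ (9.80665 N/kgf) = 7418.21 kgf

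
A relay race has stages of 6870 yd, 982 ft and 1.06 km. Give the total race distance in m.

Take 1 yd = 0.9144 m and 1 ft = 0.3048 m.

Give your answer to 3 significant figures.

6870 yd × 0.9144 → 6281.93 m
982 ft × 0.3048 → 299.314 m
1.06 km × 1000 → 1060 m
Sum: 6281.93 + 299.314 + 1060 = 7641.24 m

7640 m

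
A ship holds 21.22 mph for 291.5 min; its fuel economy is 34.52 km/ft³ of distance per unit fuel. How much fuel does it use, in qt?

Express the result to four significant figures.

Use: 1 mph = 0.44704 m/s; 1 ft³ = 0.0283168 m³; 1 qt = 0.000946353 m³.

21.22 mph → 9.48619 m/s
291.5 min → 17490 s
d = v × t = 9.48619 × 17490 = 165913 m
34.52 km/ft³ → 1.21906×10⁶ m/m³
V = d / (distance per unit fuel) = 165913 / 1.21906×10⁶ = 0.136099 m³
In qt: 0.136099 / 0.000946353 = 143.814 qt

143.8 qt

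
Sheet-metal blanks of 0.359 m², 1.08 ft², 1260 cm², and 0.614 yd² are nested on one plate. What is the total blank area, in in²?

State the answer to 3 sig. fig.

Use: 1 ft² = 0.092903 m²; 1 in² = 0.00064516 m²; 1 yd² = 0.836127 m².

1700 in²

0.359 m² (already m²)
1.08 ft² × 0.092903 → 0.100335 m²
1260 cm² × 0.0001 → 0.126 m²
0.614 yd² × 0.836127 → 0.513382 m²
Combined: 0.359 + 0.100335 + 0.126 + 0.513382 = 1.09872 m²
In in²: 1.09872 / 0.00064516 = 1703.02 in²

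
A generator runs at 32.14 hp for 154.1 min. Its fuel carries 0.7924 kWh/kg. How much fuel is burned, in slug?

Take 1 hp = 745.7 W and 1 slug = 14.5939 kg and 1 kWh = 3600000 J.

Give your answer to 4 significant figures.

32.14 hp → 23966.8 W
154.1 min → 9246 s
E = P × t = 23966.8 × 9246 = 2.21597×10⁸ J
0.7924 kWh/kg → 2.85264×10⁶ J/kg
m = E / e_s = 2.21597×10⁸ / 2.85264×10⁶ = 77.6814 kg
In slug: 77.6814 / 14.5939 = 5.32287 slug

5.323 slug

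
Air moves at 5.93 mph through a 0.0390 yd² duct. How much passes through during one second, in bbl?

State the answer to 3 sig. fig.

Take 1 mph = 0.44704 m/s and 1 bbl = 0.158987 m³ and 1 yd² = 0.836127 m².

5.93 mph × 0.44704 → 2.65095 m/s
0.0390 yd² × 0.836127 → 0.032609 m²
V = v × A × t = 2.65095 m/s × 0.032609 m² × 1 s = 0.0864448 m³
0.0864448 m³ ÷ (0.158987 m³/bbl) = 0.543722 bbl

0.544 bbl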